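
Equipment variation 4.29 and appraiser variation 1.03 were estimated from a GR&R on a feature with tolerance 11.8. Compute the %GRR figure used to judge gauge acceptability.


GRR = sqrt(EV^2 + AV^2) = sqrt(4.29^2 + 1.03^2) = 4.4119157
%GRR = GRR / tol * 100 = 4.4119157 / 11.8 * 100
%GRR = 37.3891

37.3891


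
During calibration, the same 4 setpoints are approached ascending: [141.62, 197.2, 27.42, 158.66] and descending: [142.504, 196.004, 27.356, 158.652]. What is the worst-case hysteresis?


|141.62 - 142.504| = 0.8840
|197.2 - 196.004| = 1.1960
|27.42 - 27.356| = 0.0640
|158.66 - 158.652| = 0.0080
hysteresis = max(diffs) = 1.1960

1.1960


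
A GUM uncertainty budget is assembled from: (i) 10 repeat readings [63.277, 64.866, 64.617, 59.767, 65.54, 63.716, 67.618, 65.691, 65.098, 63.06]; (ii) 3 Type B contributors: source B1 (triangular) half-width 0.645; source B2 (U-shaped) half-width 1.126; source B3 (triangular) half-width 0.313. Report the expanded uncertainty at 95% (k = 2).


mean = (63.277 + 64.866 + 64.617 + 59.767 + 65.54 + 63.716 + 67.618 + 65.691 + 65.098 + 63.06) / 10 = 64.325
s = sqrt(sum((x - mean)^2)/(n-1)) = 2.0818335
u_A = s / sqrt(n) = 2.0818335 / sqrt(10) = 0.65833356
u_B1 = 0.645 / sqrt(6) = 0.26332015
u_B2 = 1.126 / sqrt(2) = 0.79620224
u_B3 = 0.313 / sqrt(6) = 0.12778171
uc = sqrt(0.65833356^2 + 0.26332015^2 + 0.79620224^2 + 0.12778171^2) = 1.0737815
U = k * uc = 2 * 1.0737815
U = 2.1476

2.1476


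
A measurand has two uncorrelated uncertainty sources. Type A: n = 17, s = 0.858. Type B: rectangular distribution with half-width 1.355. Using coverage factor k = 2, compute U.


u_A = s / sqrt(n) = 0.858 / sqrt(17) = 0.20809557
u_B = half_width / sqrt(3) = 1.355 / sqrt(3) = 0.78230961
uc = sqrt(u_A^2 + u_B^2) = sqrt(0.20809557^2 + 0.78230961^2) = 0.80951349
U = k * uc = 2 * 0.80951349
U = 1.6190

1.6190


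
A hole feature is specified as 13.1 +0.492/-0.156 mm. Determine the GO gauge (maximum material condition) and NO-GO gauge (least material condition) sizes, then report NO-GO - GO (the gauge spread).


GO = nominal - lower_tol (smallest hole = maximum material condition)
GO = 13.1 - 0.156 = 12.944
NO-GO = nominal + upper_tol (largest hole = least material condition)
NO-GO = 13.1 + 0.492 = 13.592
spread = NO-GO - GO = 13.592 - 12.944 = 0.6480

0.6480


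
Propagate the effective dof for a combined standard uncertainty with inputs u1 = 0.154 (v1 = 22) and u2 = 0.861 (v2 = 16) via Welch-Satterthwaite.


uc = sqrt(u1^2 + u2^2) = sqrt(0.154^2 + 0.861^2) = 0.87466394
v_eff = uc^4 / (u1^4/v1 + u2^4/v2)
= 0.87466394^4 / (0.154^4/22 + 0.861^4/16)
= 0.58528162 / 0.034372867
v_eff = 17.0274

17.0274


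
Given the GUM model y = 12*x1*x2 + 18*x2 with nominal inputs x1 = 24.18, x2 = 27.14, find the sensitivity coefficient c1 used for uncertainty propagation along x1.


y = 12*x1*x2 + 18*x2
dy/dx1 = 12*x2
Evaluate at x2 = 27.14: c1 = 12 * 27.14
c1 = 325.6800

325.6800


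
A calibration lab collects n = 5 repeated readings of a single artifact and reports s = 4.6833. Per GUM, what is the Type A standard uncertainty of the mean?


u_A = s / sqrt(n)
u_A = 4.6833 / sqrt(5)
u_A = 4.6833 / 2.236068
u_A = 2.0944

2.0944


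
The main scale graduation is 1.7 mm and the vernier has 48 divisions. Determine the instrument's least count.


LC = MSD / n_div
= 1.7 / 48
= 0.0354

0.0354


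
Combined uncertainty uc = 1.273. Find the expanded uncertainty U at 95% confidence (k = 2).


U = k * uc
U = 2 * 1.273
U = 2.5460

2.5460


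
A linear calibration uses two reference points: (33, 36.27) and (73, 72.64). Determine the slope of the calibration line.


slope = (y2 - y1) / (x2 - x1)
= (72.64 - 36.27) / (73 - 33)
= 36.3700 / 40
= 0.9092

0.9092


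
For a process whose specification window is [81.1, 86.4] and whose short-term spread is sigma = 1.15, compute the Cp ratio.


Cp = (USL - LSL) / (6 * sigma)
= (86.4 - 81.1) / (6 * 1.15)
= 5.3000 / 6.9000
= 0.7681

0.7681


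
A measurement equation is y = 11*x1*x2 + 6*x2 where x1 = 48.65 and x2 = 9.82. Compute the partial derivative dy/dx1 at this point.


y = 11*x1*x2 + 6*x2
dy/dx1 = 11*x2
Evaluate at x2 = 9.82: c1 = 11 * 9.82
c1 = 108.0200

108.0200


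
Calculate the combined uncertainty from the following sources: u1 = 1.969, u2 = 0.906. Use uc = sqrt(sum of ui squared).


uc = sqrt(1.969^2 + 0.906^2)
uc = sqrt(4.697797)
uc = 2.1674

2.1674


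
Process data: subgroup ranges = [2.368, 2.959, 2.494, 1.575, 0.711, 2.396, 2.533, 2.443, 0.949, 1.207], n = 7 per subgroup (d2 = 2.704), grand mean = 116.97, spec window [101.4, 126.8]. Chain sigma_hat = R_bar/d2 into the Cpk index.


R_bar = (2.368 + 2.959 + 2.494 + 1.575 + 0.711 + 2.396 + 2.533 + 2.443 + 0.949 + 1.207) / 10 = 1.9635
sigma = R_bar / d2 = 1.9635 / 2.704 = 0.72614645
Cp = (USL - LSL)/(6*sigma) = (126.8 - 101.4)/(6*0.72614645) = 5.8299
Cpu = (126.8 - 116.97)/(3*0.72614645) = 4.5124
Cpl = (116.97 - 101.4)/(3*0.72614645) = 7.1473
Cpk = min(Cpu, Cpl) = 4.5124

4.5124


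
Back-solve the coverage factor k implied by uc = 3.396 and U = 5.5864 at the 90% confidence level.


k = U / uc
k = 5.5864 / 3.396
k = 1.645

1.645


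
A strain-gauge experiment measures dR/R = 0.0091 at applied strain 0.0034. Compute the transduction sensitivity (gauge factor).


GF = (dR/R) / epsilon
= 0.0091 / 0.0034
= 2.6765

2.6765


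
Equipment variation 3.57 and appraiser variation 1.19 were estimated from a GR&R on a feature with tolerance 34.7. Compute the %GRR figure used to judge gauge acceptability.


GRR = sqrt(EV^2 + AV^2) = sqrt(3.57^2 + 1.19^2) = 3.7631104
%GRR = GRR / tol * 100 = 3.7631104 / 34.7 * 100
%GRR = 10.8447

10.8447


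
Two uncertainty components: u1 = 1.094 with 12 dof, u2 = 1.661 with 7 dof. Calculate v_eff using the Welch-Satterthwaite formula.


uc = sqrt(u1^2 + u2^2) = sqrt(1.094^2 + 1.661^2) = 1.9889085
v_eff = uc^4 / (u1^4/v1 + u2^4/v2)
= 1.9889085^4 / (1.094^4/12 + 1.661^4/7)
= 15.648014 / 1.2067459
v_eff = 12.9671

12.9671


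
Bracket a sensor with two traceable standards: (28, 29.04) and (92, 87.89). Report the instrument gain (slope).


slope = (y2 - y1) / (x2 - x1)
= (87.89 - 29.04) / (92 - 28)
= 58.8500 / 64
= 0.9195

0.9195


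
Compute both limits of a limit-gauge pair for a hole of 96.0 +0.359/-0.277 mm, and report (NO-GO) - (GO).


GO = nominal - lower_tol (smallest hole = maximum material condition)
GO = 96.0 - 0.277 = 95.723
NO-GO = nominal + upper_tol (largest hole = least material condition)
NO-GO = 96.0 + 0.359 = 96.359
spread = NO-GO - GO = 96.359 - 95.723 = 0.6360

0.6360


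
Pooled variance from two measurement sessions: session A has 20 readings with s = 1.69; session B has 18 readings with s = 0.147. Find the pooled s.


s_p = sqrt(((n1-1)*s1^2 + (n2-1)*s2^2) / (n1+n2-2))
numerator = (20-1)*1.69^2 + (18-1)*0.147^2 = 54.2659 + 0.367353 = 54.633253
denominator = 20 + 18 - 2 = 36
s_p^2 = 54.633253 / 36 = 1.5175904
s_p = sqrt(1.5175904) = 1.2319

1.2319


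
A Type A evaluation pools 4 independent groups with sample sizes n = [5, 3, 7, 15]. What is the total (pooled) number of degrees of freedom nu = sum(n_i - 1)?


nu = sum_i (n_i - 1)
nu = ((5 - 1) + (3 - 1) + (7 - 1) + (15 - 1))
nu = 4 + 2 + 6 + 14
nu = 26

26


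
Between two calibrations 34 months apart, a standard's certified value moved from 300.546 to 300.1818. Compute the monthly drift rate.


rate = (v2 - v1) / months
= (300.1818 - 300.546) / 34
= -0.3642 / 34
= -0.0107

-0.0107


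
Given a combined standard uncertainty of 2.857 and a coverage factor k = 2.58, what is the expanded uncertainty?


U = k * uc
U = 2.58 * 2.857
U = 7.3711

7.3711


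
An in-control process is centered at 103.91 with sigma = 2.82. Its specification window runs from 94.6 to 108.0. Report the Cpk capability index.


Cpu = (USL - mean) / (3*sigma) = (108.0 - 103.91) / (3*2.82) = 0.4835
Cpl = (mean - LSL) / (3*sigma) = (103.91 - 94.6) / (3*2.82) = 1.1005
Cpk = min(Cpu, Cpl) = 0.4835

0.4835


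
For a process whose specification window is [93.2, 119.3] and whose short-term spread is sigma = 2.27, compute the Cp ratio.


Cp = (USL - LSL) / (6 * sigma)
= (119.3 - 93.2) / (6 * 2.27)
= 26.1000 / 13.6200
= 1.9163

1.9163


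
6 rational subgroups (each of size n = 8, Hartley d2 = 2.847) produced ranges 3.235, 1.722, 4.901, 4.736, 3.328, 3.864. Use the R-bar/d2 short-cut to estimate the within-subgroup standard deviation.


R_bar = (3.235 + 1.722 + 4.901 + 4.736 + 3.328 + 3.864) / 6
R_bar = 21.786 / 6 = 3.631
sigma_hat = R_bar / d2 = 3.631 / 2.847 = 1.2754

1.2754


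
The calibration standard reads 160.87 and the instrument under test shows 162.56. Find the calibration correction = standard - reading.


Correction = standard - reading
= 160.87 - 162.56
= -1.6900

-1.6900


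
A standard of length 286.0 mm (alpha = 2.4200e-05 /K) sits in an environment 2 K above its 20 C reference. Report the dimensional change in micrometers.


dL = L * alpha * dT
= 286.0 * 2.4200e-05 * 2
= 0.0138424 mm
dL_um = 0.0138424 * 1000 = 13.8424 um

13.8424


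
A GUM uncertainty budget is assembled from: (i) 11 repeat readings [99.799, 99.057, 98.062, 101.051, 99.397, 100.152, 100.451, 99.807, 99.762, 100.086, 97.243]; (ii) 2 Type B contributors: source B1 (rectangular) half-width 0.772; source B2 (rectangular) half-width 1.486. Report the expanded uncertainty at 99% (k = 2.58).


mean = (99.799 + 99.057 + 98.062 + 101.051 + 99.397 + 100.152 + 100.451 + 99.807 + 99.762 + 100.086 + 97.243) / 11 = 99.53336364
s = sqrt(sum((x - mean)^2)/(n-1)) = 1.0810783
u_A = s / sqrt(n) = 1.0810783 / sqrt(11) = 0.32595737
u_B1 = 0.772 / sqrt(3) = 0.44571441
u_B2 = 1.486 / sqrt(3) = 0.8579425
uc = sqrt(0.32595737^2 + 0.44571441^2 + 0.8579425^2) = 1.0202818
U = k * uc = 2.58 * 1.0202818
U = 2.6323

2.6323


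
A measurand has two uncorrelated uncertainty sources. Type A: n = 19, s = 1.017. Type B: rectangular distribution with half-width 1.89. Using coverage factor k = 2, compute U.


u_A = s / sqrt(n) = 1.017 / sqrt(19) = 0.2333158
u_B = half_width / sqrt(3) = 1.89 / sqrt(3) = 1.091192
uc = sqrt(u_A^2 + u_B^2) = sqrt(0.2333158^2 + 1.091192^2) = 1.1158567
U = k * uc = 2 * 1.1158567
U = 2.2317

2.2317


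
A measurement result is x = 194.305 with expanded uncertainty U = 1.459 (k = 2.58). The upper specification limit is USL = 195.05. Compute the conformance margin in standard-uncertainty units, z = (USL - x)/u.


u = U / k = 1.459 / 2.58 = 0.56550388
margin = |USL - x| = |195.05 - 194.305| = 0.745
z = margin / u = 0.745 / 0.56550388
z = 1.3174

1.3174


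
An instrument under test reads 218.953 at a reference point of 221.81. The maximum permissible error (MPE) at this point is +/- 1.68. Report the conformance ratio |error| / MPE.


e = indication - reference = 218.953 - 221.81 = -2.8570
|e| = 2.8570
ratio = |e| / MPE = 2.8570 / 1.68
ratio = 1.7006

1.7006


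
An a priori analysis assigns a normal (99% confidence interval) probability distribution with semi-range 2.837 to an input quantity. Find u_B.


u_B = half_width / 2.576
u_B = 2.837 / 2.576
u_B = 1.1013

1.1013


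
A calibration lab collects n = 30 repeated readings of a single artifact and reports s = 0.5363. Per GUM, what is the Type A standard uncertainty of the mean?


u_A = s / sqrt(n)
u_A = 0.5363 / sqrt(30)
u_A = 0.5363 / 5.4772256
u_A = 0.0979

0.0979


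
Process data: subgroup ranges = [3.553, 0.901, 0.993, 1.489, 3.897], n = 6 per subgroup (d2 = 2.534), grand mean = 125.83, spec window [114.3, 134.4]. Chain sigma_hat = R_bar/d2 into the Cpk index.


R_bar = (3.553 + 0.901 + 0.993 + 1.489 + 3.897) / 5 = 2.1666
sigma = R_bar / d2 = 2.1666 / 2.534 = 0.85501184
Cp = (USL - LSL)/(6*sigma) = (134.4 - 114.3)/(6*0.85501184) = 3.9181
Cpu = (134.4 - 125.83)/(3*0.85501184) = 3.3411
Cpl = (125.83 - 114.3)/(3*0.85501184) = 4.4951
Cpk = min(Cpu, Cpl) = 3.3411

3.3411


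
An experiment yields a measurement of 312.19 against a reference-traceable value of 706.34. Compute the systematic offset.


Systematic error = measured - true
= 312.19 - 706.34
= -394.1500

-394.1500


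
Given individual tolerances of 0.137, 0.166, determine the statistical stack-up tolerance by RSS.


RSS = sqrt(0.137^2 + 0.166^2)
= sqrt(0.046325)
= 0.2152

0.2152


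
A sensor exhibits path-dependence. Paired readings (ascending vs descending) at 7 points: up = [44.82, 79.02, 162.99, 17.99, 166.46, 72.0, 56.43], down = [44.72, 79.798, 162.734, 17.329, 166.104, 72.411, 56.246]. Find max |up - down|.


|44.82 - 44.72| = 0.1000
|79.02 - 79.798| = 0.7780
|162.99 - 162.734| = 0.2560
|17.99 - 17.329| = 0.6610
|166.46 - 166.104| = 0.3560
|72.0 - 72.411| = 0.4110
|56.43 - 56.246| = 0.1840
hysteresis = max(diffs) = 0.7780

0.7780


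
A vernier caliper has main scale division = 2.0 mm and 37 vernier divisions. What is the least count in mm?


LC = MSD / n_div
= 2.0 / 37
= 0.0541

0.0541


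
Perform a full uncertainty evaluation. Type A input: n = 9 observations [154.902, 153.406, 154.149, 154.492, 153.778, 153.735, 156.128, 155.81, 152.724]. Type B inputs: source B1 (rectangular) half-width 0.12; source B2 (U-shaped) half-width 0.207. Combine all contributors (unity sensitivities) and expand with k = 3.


mean = (154.902 + 153.406 + 154.149 + 154.492 + 153.778 + 153.735 + 156.128 + 155.81 + 152.724) / 9 = 154.3471111
s = sqrt(sum((x - mean)^2)/(n-1)) = 1.1123454
u_A = s / sqrt(n) = 1.1123454 / sqrt(9) = 0.3707818
u_B1 = 0.12 / sqrt(3) = 0.069282032
u_B2 = 0.207 / sqrt(2) = 0.1463711
uc = sqrt(0.3707818^2 + 0.069282032^2 + 0.1463711^2) = 0.40460307
U = k * uc = 3 * 0.40460307
U = 1.2138

1.2138


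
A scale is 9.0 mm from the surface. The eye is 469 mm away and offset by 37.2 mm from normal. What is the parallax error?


error = h * offset / d
= 9.0 * 37.2 / 469
= 0.7139

0.7139


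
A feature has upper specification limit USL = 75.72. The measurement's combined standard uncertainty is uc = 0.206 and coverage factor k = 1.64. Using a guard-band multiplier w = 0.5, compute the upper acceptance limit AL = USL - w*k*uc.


U = k * uc = 1.64 * 0.206 = 0.33784
guard band g = w * U = 0.5 * 0.33784 = 0.16892
AL = USL - g = 75.72 - 0.16892
AL = 75.5511

75.5511


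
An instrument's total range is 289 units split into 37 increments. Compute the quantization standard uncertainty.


resolution = range / divisions
resolution = 289 / 37 = 7.8108108
u_res = resolution / (2*sqrt(3))
u_res = 7.8108108 / 3.4641016
u_res = 2.2548

2.2548


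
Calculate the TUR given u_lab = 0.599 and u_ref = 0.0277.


TUR = u_lab / u_ref
= 0.599 / 0.0277
= 21.6245

21.6245


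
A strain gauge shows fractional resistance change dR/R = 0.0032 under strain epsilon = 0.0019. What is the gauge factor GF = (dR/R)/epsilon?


GF = (dR/R) / epsilon
= 0.0032 / 0.0019
= 1.6842

1.6842


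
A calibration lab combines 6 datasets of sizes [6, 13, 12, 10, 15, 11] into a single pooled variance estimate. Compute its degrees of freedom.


nu = sum_i (n_i - 1)
nu = ((6 - 1) + (13 - 1) + (12 - 1) + (10 - 1) + (15 - 1) + (11 - 1))
nu = 5 + 12 + 11 + 9 + 14 + 10
nu = 61

61


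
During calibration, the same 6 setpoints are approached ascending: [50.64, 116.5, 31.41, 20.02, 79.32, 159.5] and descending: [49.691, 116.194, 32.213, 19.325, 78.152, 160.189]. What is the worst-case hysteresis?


|50.64 - 49.691| = 0.9490
|116.5 - 116.194| = 0.3060
|31.41 - 32.213| = 0.8030
|20.02 - 19.325| = 0.6950
|79.32 - 78.152| = 1.1680
|159.5 - 160.189| = 0.6890
hysteresis = max(diffs) = 1.1680

1.1680


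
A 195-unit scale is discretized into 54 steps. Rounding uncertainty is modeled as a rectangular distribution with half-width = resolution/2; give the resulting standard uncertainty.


resolution = range / divisions
resolution = 195 / 54 = 3.6111111
u_res = resolution / (2*sqrt(3))
u_res = 3.6111111 / 3.4641016
u_res = 1.0424

1.0424


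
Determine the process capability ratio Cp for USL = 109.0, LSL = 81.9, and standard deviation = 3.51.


Cp = (USL - LSL) / (6 * sigma)
= (109.0 - 81.9) / (6 * 3.51)
= 27.1000 / 21.0600
= 1.2868

1.2868


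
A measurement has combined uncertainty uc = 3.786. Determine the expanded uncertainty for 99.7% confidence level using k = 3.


U = k * uc
U = 3 * 3.786
U = 11.3580

11.3580


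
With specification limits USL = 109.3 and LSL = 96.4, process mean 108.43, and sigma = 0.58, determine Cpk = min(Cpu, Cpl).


Cpu = (USL - mean) / (3*sigma) = (109.3 - 108.43) / (3*0.58) = 0.5000
Cpl = (mean - LSL) / (3*sigma) = (108.43 - 96.4) / (3*0.58) = 6.9138
Cpk = min(Cpu, Cpl) = 0.5000

0.5000


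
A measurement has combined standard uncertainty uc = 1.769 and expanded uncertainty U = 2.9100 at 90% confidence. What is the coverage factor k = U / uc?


k = U / uc
k = 2.9100 / 1.769
k = 1.645

1.645


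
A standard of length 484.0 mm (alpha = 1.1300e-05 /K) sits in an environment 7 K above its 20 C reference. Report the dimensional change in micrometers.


dL = L * alpha * dT
= 484.0 * 1.1300e-05 * 7
= 0.0382844 mm
dL_um = 0.0382844 * 1000 = 38.2844 um

38.2844


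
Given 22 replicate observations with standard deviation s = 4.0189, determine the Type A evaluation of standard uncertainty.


u_A = s / sqrt(n)
u_A = 4.0189 / sqrt(22)
u_A = 4.0189 / 4.6904158
u_A = 0.8568

0.8568


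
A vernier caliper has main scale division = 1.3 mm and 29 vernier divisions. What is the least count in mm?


LC = MSD / n_div
= 1.3 / 29
= 0.0448

0.0448


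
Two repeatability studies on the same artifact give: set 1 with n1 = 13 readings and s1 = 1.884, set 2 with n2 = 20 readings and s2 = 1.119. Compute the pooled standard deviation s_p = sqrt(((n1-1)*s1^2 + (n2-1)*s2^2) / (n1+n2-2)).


s_p = sqrt(((n1-1)*s1^2 + (n2-1)*s2^2) / (n1+n2-2))
numerator = (13-1)*1.884^2 + (20-1)*1.119^2 = 42.593472 + 23.791059 = 66.384531
denominator = 13 + 20 - 2 = 31
s_p^2 = 66.384531 / 31 = 2.1414365
s_p = sqrt(2.1414365) = 1.4634

1.4634


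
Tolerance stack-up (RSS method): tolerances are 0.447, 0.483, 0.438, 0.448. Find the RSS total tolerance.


RSS = sqrt(0.447^2 + 0.483^2 + 0.438^2 + 0.448^2)
= sqrt(0.825646)
= 0.9087

0.9087


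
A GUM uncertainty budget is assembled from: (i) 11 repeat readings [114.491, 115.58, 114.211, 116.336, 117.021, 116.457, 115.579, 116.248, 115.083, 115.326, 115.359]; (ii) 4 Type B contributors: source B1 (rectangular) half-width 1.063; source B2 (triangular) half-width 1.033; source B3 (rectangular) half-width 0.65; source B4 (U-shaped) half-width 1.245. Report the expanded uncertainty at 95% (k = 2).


mean = (114.491 + 115.58 + 114.211 + 116.336 + 117.021 + 116.457 + 115.579 + 116.248 + 115.083 + 115.326 + 115.359) / 11 = 115.6082727
s = sqrt(sum((x - mean)^2)/(n-1)) = 0.85293764
u_A = s / sqrt(n) = 0.85293764 / sqrt(11) = 0.25717037
u_B1 = 1.063 / sqrt(3) = 0.61372334
u_B2 = 1.033 / sqrt(6) = 0.42172048
u_B3 = 0.65 / sqrt(3) = 0.37527767
u_B4 = 1.245 / sqrt(2) = 0.88034794
uc = sqrt(0.25717037^2 + 0.61372334^2 + 0.42172048^2 + 0.37527767^2 + 0.88034794^2) = 1.2395511
U = k * uc = 2 * 1.2395511
U = 2.4791

2.4791


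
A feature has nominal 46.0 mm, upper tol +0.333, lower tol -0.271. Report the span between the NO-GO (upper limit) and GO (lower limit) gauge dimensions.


GO = nominal - lower_tol (smallest hole = maximum material condition)
GO = 46.0 - 0.271 = 45.729
NO-GO = nominal + upper_tol (largest hole = least material condition)
NO-GO = 46.0 + 0.333 = 46.333
spread = NO-GO - GO = 46.333 - 45.729 = 0.6040

0.6040


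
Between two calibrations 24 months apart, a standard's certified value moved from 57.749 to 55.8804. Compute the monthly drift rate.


rate = (v2 - v1) / months
= (55.8804 - 57.749) / 24
= -1.8686 / 24
= -0.0779

-0.0779


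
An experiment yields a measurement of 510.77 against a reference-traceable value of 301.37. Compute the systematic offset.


Systematic error = measured - true
= 510.77 - 301.37
= 209.4000

209.4000


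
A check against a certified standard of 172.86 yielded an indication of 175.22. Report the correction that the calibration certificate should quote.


Correction = standard - reading
= 172.86 - 175.22
= -2.3600

-2.3600


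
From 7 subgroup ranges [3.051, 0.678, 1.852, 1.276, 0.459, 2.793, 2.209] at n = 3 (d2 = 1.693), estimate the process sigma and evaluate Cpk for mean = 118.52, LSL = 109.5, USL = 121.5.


R_bar = (3.051 + 0.678 + 1.852 + 1.276 + 0.459 + 2.793 + 2.209) / 7 = 1.7597143
sigma = R_bar / d2 = 1.7597143 / 1.693 = 1.039406
Cp = (USL - LSL)/(6*sigma) = (121.5 - 109.5)/(6*1.039406) = 1.9242
Cpu = (121.5 - 118.52)/(3*1.039406) = 0.9557
Cpl = (118.52 - 109.5)/(3*1.039406) = 2.8927
Cpk = min(Cpu, Cpl) = 0.9557

0.9557


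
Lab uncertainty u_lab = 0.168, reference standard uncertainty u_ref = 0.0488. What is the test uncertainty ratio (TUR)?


TUR = u_lab / u_ref
= 0.168 / 0.0488
= 3.4426

3.4426


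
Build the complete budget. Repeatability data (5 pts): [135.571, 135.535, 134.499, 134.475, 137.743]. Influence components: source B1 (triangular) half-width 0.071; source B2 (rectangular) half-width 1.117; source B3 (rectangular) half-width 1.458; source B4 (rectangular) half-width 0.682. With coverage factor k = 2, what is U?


mean = (135.571 + 135.535 + 134.499 + 134.475 + 137.743) / 5 = 135.5646
s = sqrt(sum((x - mean)^2)/(n-1)) = 1.3293866
u_A = s / sqrt(n) = 1.3293866 / sqrt(5) = 0.59451976
u_B1 = 0.071 / sqrt(6) = 0.028985629
u_B2 = 1.117 / sqrt(3) = 0.64490025
u_B3 = 1.458 / sqrt(3) = 0.84177669
u_B4 = 0.682 / sqrt(3) = 0.39375288
uc = sqrt(0.59451976^2 + 0.028985629^2 + 0.64490025^2 + 0.84177669^2 + 0.39375288^2) = 1.2782095
U = k * uc = 2 * 1.2782095
U = 2.5564

2.5564


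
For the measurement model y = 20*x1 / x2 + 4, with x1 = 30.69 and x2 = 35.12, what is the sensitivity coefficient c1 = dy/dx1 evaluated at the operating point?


y = 20*x1 / x2 + 4
dy/dx1 = 20/x2
Evaluate at x2 = 35.12: c1 = 20 / 35.12
c1 = 0.5695

0.5695


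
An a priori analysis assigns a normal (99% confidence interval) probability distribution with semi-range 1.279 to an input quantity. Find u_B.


u_B = half_width / 2.576
u_B = 1.279 / 2.576
u_B = 0.4965

0.4965


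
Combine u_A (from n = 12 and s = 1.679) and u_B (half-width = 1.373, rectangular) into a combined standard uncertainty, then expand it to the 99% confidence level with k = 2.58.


u_A = s / sqrt(n) = 1.679 / sqrt(12) = 0.48468555
u_B = half_width / sqrt(3) = 1.373 / sqrt(3) = 0.79270192
uc = sqrt(u_A^2 + u_B^2) = sqrt(0.48468555^2 + 0.79270192^2) = 0.92913746
U = k * uc = 2.58 * 0.92913746
U = 2.3972

2.3972


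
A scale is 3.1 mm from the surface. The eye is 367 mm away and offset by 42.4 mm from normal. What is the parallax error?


error = h * offset / d
= 3.1 * 42.4 / 367
= 0.3581

0.3581


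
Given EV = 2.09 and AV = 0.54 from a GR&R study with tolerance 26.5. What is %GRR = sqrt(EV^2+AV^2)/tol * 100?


GRR = sqrt(EV^2 + AV^2) = sqrt(2.09^2 + 0.54^2) = 2.1586338
%GRR = GRR / tol * 100 = 2.1586338 / 26.5 * 100
%GRR = 8.1458

8.1458


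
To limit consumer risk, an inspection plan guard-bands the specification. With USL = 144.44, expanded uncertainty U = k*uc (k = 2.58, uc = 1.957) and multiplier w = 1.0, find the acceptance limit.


U = k * uc = 2.58 * 1.957 = 5.04906
guard band g = w * U = 1.0 * 5.04906 = 5.04906
AL = USL - g = 144.44 - 5.04906
AL = 139.3909

139.3909


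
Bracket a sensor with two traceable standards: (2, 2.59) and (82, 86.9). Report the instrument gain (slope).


slope = (y2 - y1) / (x2 - x1)
= (86.9 - 2.59) / (82 - 2)
= 84.3100 / 80
= 1.0539

1.0539


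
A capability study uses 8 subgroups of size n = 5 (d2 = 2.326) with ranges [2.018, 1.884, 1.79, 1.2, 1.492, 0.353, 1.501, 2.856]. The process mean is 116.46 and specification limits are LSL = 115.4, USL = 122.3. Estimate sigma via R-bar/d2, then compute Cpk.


R_bar = (2.018 + 1.884 + 1.79 + 1.2 + 1.492 + 0.353 + 1.501 + 2.856) / 8 = 1.63675
sigma = R_bar / d2 = 1.63675 / 2.326 = 0.70367584
Cp = (USL - LSL)/(6*sigma) = (122.3 - 115.4)/(6*0.70367584) = 1.6343
Cpu = (122.3 - 116.46)/(3*0.70367584) = 2.7664
Cpl = (116.46 - 115.4)/(3*0.70367584) = 0.5021
Cpk = min(Cpu, Cpl) = 0.5021

0.5021


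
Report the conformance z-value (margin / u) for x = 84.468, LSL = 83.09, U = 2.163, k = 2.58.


u = U / k = 2.163 / 2.58 = 0.83837209
margin = |LSL - x| = |83.09 - 84.468| = 1.378
z = margin / u = 1.378 / 0.83837209
z = 1.6437

1.6437


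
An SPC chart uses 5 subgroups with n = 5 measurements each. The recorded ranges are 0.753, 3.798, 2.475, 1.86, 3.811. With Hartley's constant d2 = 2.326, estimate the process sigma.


R_bar = (0.753 + 3.798 + 2.475 + 1.86 + 3.811) / 5
R_bar = 12.697 / 5 = 2.5394
sigma_hat = R_bar / d2 = 2.5394 / 2.326 = 1.0917

1.0917


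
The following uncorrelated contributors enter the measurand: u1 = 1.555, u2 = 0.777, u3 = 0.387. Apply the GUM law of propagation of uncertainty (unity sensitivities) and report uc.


uc = sqrt(1.555^2 + 0.777^2 + 0.387^2)
uc = sqrt(3.171523)
uc = 1.7809

1.7809


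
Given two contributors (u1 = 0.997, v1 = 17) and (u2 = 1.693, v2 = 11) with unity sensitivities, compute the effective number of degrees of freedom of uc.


uc = sqrt(u1^2 + u2^2) = sqrt(0.997^2 + 1.693^2) = 1.9647539
v_eff = uc^4 / (u1^4/v1 + u2^4/v2)
= 1.9647539^4 / (0.997^4/17 + 1.693^4/11)
= 14.901591 / 0.80497385
v_eff = 18.5119

18.5119


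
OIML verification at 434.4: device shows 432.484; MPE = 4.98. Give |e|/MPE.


e = indication - reference = 432.484 - 434.4 = -1.9160
|e| = 1.9160
ratio = |e| / MPE = 1.9160 / 4.98
ratio = 0.3847

0.3847


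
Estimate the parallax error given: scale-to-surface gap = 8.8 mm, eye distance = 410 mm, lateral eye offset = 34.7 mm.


error = h * offset / d
= 8.8 * 34.7 / 410
= 0.7448

0.7448


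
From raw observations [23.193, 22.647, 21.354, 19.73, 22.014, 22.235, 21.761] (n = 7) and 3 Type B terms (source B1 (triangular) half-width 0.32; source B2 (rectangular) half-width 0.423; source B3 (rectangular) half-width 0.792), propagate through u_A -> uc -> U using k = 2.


mean = (23.193 + 22.647 + 21.354 + 19.73 + 22.014 + 22.235 + 21.761) / 7 = 21.84771429
s = sqrt(sum((x - mean)^2)/(n-1)) = 1.1077213
u_A = s / sqrt(n) = 1.1077213 / sqrt(7) = 0.4186793
u_B1 = 0.32 / sqrt(6) = 0.13063945
u_B2 = 0.423 / sqrt(3) = 0.24421916
u_B3 = 0.792 / sqrt(3) = 0.45726141
uc = sqrt(0.4186793^2 + 0.13063945^2 + 0.24421916^2 + 0.45726141^2) = 0.67903609
U = k * uc = 2 * 0.67903609
U = 1.3581

1.3581


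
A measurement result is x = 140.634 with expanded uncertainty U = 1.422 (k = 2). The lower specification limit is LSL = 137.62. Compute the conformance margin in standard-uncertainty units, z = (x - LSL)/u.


u = U / k = 1.422 / 2 = 0.711
margin = |LSL - x| = |137.62 - 140.634| = 3.014
z = margin / u = 3.014 / 0.711
z = 4.2391

4.2391


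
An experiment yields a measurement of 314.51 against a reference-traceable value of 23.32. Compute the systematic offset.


Systematic error = measured - true
= 314.51 - 23.32
= 291.1900

291.1900


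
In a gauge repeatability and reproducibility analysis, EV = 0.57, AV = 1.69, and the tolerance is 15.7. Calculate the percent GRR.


GRR = sqrt(EV^2 + AV^2) = sqrt(0.57^2 + 1.69^2) = 1.7835358
%GRR = GRR / tol * 100 = 1.7835358 / 15.7 * 100
%GRR = 11.3601

11.3601


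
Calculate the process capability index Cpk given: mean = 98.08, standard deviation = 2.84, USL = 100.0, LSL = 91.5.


Cpu = (USL - mean) / (3*sigma) = (100.0 - 98.08) / (3*2.84) = 0.2254
Cpl = (mean - LSL) / (3*sigma) = (98.08 - 91.5) / (3*2.84) = 0.7723
Cpk = min(Cpu, Cpl) = 0.2254

0.2254


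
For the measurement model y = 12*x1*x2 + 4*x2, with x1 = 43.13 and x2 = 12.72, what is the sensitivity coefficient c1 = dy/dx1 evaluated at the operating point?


y = 12*x1*x2 + 4*x2
dy/dx1 = 12*x2
Evaluate at x2 = 12.72: c1 = 12 * 12.72
c1 = 152.6400

152.6400


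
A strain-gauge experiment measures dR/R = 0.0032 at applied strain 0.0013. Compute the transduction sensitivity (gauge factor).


GF = (dR/R) / epsilon
= 0.0032 / 0.0013
= 2.4615

2.4615


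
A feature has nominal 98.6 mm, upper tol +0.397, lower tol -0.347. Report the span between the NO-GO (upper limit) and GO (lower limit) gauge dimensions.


GO = nominal - lower_tol (smallest hole = maximum material condition)
GO = 98.6 - 0.347 = 98.253
NO-GO = nominal + upper_tol (largest hole = least material condition)
NO-GO = 98.6 + 0.397 = 98.997
spread = NO-GO - GO = 98.997 - 98.253 = 0.7440

0.7440


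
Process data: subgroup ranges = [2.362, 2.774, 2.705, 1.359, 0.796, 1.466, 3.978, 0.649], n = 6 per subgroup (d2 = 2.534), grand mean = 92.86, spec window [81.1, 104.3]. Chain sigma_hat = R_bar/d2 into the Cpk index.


R_bar = (2.362 + 2.774 + 2.705 + 1.359 + 0.796 + 1.466 + 3.978 + 0.649) / 8 = 2.011125
sigma = R_bar / d2 = 2.011125 / 2.534 = 0.79365627
Cp = (USL - LSL)/(6*sigma) = (104.3 - 81.1)/(6*0.79365627) = 4.8720
Cpu = (104.3 - 92.86)/(3*0.79365627) = 4.8048
Cpl = (92.86 - 81.1)/(3*0.79365627) = 4.9392
Cpk = min(Cpu, Cpl) = 4.8048

4.8048


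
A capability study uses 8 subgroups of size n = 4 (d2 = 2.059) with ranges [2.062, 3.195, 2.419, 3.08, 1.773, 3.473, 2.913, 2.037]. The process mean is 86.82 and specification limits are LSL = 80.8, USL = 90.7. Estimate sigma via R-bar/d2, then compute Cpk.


R_bar = (2.062 + 3.195 + 2.419 + 3.08 + 1.773 + 3.473 + 2.913 + 2.037) / 8 = 2.619
sigma = R_bar / d2 = 2.619 / 2.059 = 1.2719767
Cp = (USL - LSL)/(6*sigma) = (90.7 - 80.8)/(6*1.2719767) = 1.2972
Cpu = (90.7 - 86.82)/(3*1.2719767) = 1.0168
Cpl = (86.82 - 80.8)/(3*1.2719767) = 1.5776
Cpk = min(Cpu, Cpl) = 1.0168

1.0168


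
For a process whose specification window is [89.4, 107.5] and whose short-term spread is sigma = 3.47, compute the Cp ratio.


Cp = (USL - LSL) / (6 * sigma)
= (107.5 - 89.4) / (6 * 3.47)
= 18.1000 / 20.8200
= 0.8694

0.8694


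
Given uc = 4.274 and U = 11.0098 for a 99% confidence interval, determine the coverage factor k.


k = U / uc
k = 11.0098 / 4.274
k = 2.576

2.576


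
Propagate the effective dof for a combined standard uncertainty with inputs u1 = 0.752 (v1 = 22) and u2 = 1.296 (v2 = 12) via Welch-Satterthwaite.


uc = sqrt(u1^2 + u2^2) = sqrt(0.752^2 + 1.296^2) = 1.4983725
v_eff = uc^4 / (u1^4/v1 + u2^4/v2)
= 1.4983725^4 / (0.752^4/22 + 1.296^4/12)
= 5.0405645 / 0.24962862
v_eff = 20.1923

20.1923


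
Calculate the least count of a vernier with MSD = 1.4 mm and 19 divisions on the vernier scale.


LC = MSD / n_div
= 1.4 / 19
= 0.0737

0.0737


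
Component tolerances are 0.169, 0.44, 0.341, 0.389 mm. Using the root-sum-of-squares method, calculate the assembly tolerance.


RSS = sqrt(0.169^2 + 0.44^2 + 0.341^2 + 0.389^2)
= sqrt(0.489763)
= 0.6998

0.6998


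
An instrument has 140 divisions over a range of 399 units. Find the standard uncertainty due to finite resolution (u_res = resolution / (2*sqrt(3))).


resolution = range / divisions
resolution = 399 / 140 = 2.85
u_res = resolution / (2*sqrt(3))
u_res = 2.85 / 3.4641016
u_res = 0.8227

0.8227


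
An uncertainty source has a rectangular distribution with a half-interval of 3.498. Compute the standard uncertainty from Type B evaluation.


u_B = half_width / sqrt(3)
u_B = 3.498 / 1.7320508
u_B = 2.0196

2.0196


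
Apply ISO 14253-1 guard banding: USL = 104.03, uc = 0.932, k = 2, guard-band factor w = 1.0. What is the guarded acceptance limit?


U = k * uc = 2 * 0.932 = 1.864
guard band g = w * U = 1.0 * 1.864 = 1.864
AL = USL - g = 104.03 - 1.864
AL = 102.1660

102.1660


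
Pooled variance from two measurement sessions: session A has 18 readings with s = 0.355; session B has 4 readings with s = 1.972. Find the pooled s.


s_p = sqrt(((n1-1)*s1^2 + (n2-1)*s2^2) / (n1+n2-2))
numerator = (18-1)*0.355^2 + (4-1)*1.972^2 = 2.142425 + 11.666352 = 13.808777
denominator = 18 + 4 - 2 = 20
s_p^2 = 13.808777 / 20 = 0.69043885
s_p = sqrt(0.69043885) = 0.8309

0.8309


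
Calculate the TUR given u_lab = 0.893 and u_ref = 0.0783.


TUR = u_lab / u_ref
= 0.893 / 0.0783
= 11.4049

11.4049


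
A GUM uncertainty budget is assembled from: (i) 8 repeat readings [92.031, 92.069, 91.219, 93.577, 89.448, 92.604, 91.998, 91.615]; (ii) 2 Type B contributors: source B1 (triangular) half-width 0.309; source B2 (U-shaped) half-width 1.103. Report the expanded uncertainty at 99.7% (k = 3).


mean = (92.031 + 92.069 + 91.219 + 93.577 + 89.448 + 92.604 + 91.998 + 91.615) / 8 = 91.820125
s = sqrt(sum((x - mean)^2)/(n-1)) = 1.1874054
u_A = s / sqrt(n) = 1.1874054 / sqrt(8) = 0.41981121
u_B1 = 0.309 / sqrt(6) = 0.12614872
u_B2 = 1.103 / sqrt(2) = 0.77993878
uc = sqrt(0.41981121^2 + 0.12614872^2 + 0.77993878^2) = 0.894684
U = k * uc = 3 * 0.894684
U = 2.6841

2.6841


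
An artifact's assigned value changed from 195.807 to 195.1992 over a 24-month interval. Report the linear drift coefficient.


rate = (v2 - v1) / months
= (195.1992 - 195.807) / 24
= -0.6078 / 24
= -0.0253

-0.0253


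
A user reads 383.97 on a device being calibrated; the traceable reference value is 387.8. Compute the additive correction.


Correction = standard - reading
= 387.8 - 383.97
= 3.8300

3.8300


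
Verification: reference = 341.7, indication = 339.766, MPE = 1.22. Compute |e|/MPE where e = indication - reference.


e = indication - reference = 339.766 - 341.7 = -1.9340
|e| = 1.9340
ratio = |e| / MPE = 1.9340 / 1.22
ratio = 1.5852

1.5852


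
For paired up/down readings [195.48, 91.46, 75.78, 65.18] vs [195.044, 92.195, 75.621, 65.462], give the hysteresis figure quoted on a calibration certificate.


|195.48 - 195.044| = 0.4360
|91.46 - 92.195| = 0.7350
|75.78 - 75.621| = 0.1590
|65.18 - 65.462| = 0.2820
hysteresis = max(diffs) = 0.7350

0.7350


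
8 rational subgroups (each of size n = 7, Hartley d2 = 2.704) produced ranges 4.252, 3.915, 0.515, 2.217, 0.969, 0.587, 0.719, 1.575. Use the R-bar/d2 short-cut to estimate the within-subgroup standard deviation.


R_bar = (4.252 + 3.915 + 0.515 + 2.217 + 0.969 + 0.587 + 0.719 + 1.575) / 8
R_bar = 14.749 / 8 = 1.843625
sigma_hat = R_bar / d2 = 1.843625 / 2.704 = 0.6818

0.6818


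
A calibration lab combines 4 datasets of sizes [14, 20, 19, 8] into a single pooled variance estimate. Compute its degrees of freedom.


nu = sum_i (n_i - 1)
nu = ((14 - 1) + (20 - 1) + (19 - 1) + (8 - 1))
nu = 13 + 19 + 18 + 7
nu = 57

57


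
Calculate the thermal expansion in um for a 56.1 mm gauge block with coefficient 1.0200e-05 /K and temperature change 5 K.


dL = L * alpha * dT
= 56.1 * 1.0200e-05 * 5
= 0.0028611 mm
dL_um = 0.0028611 * 1000 = 2.8611 um

2.8611


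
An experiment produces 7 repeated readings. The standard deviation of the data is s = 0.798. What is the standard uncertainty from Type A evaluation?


u_A = s / sqrt(n)
u_A = 0.798 / sqrt(7)
u_A = 0.798 / 2.6457513
u_A = 0.3016

0.3016


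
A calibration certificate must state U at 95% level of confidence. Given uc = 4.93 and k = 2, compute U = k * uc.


U = k * uc
U = 2 * 4.93
U = 9.8600

9.8600


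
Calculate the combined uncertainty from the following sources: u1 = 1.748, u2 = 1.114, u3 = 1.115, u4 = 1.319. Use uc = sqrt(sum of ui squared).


uc = sqrt(1.748^2 + 1.114^2 + 1.115^2 + 1.319^2)
uc = sqrt(7.279486)
uc = 2.6981

2.6981


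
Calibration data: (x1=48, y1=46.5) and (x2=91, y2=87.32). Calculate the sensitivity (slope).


slope = (y2 - y1) / (x2 - x1)
= (87.32 - 46.5) / (91 - 48)
= 40.8200 / 43
= 0.9493

0.9493


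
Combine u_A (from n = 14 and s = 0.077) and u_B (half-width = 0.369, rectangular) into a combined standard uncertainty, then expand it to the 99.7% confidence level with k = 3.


u_A = s / sqrt(n) = 0.077 / sqrt(14) = 0.020579116
u_B = half_width / sqrt(3) = 0.369 / sqrt(3) = 0.21304225
uc = sqrt(u_A^2 + u_B^2) = sqrt(0.020579116^2 + 0.21304225^2) = 0.21403388
U = k * uc = 3 * 0.21403388
U = 0.6421

0.6421


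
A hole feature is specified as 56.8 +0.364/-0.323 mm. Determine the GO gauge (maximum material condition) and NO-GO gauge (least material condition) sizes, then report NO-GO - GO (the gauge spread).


GO = nominal - lower_tol (smallest hole = maximum material condition)
GO = 56.8 - 0.323 = 56.477
NO-GO = nominal + upper_tol (largest hole = least material condition)
NO-GO = 56.8 + 0.364 = 57.164
spread = NO-GO - GO = 57.164 - 56.477 = 0.6870

0.6870


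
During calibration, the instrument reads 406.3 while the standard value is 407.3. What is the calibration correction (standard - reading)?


Correction = standard - reading
= 407.3 - 406.3
= 1.0000

1.0000


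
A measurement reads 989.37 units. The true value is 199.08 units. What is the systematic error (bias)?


Systematic error = measured - true
= 989.37 - 199.08
= 790.2900

790.2900


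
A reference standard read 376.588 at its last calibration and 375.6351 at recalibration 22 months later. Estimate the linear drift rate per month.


rate = (v2 - v1) / months
= (375.6351 - 376.588) / 22
= -0.9529 / 22
= -0.0433

-0.0433


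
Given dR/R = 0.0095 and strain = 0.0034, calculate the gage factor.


GF = (dR/R) / epsilon
= 0.0095 / 0.0034
= 2.7941

2.7941


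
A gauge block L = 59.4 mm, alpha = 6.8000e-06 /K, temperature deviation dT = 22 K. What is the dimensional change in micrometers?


dL = L * alpha * dT
= 59.4 * 6.8000e-06 * 22
= 0.0088862 mm
dL_um = 0.0088862 * 1000 = 8.8862 um

8.8862


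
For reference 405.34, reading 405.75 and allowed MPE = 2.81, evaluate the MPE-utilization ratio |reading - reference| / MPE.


e = indication - reference = 405.75 - 405.34 = 0.4100
|e| = 0.4100
ratio = |e| / MPE = 0.4100 / 2.81
ratio = 0.1459

0.1459


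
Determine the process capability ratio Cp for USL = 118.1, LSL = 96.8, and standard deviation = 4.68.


Cp = (USL - LSL) / (6 * sigma)
= (118.1 - 96.8) / (6 * 4.68)
= 21.3000 / 28.0800
= 0.7585

0.7585


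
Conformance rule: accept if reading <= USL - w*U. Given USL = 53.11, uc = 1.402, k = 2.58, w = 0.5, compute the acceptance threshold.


U = k * uc = 2.58 * 1.402 = 3.61716
guard band g = w * U = 0.5 * 3.61716 = 1.80858
AL = USL - g = 53.11 - 1.80858
AL = 51.3014

51.3014


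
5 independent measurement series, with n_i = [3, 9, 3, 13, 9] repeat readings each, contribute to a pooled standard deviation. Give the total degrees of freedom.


nu = sum_i (n_i - 1)
nu = ((3 - 1) + (9 - 1) + (3 - 1) + (13 - 1) + (9 - 1))
nu = 2 + 8 + 2 + 12 + 8
nu = 32

32


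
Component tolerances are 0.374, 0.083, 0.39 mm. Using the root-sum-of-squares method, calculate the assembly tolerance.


RSS = sqrt(0.374^2 + 0.083^2 + 0.39^2)
= sqrt(0.298865)
= 0.5467

0.5467


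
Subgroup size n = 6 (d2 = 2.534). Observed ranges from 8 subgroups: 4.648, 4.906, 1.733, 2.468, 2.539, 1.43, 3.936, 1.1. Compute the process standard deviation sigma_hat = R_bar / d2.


R_bar = (4.648 + 4.906 + 1.733 + 2.468 + 2.539 + 1.43 + 3.936 + 1.1) / 8
R_bar = 22.76 / 8 = 2.845
sigma_hat = R_bar / d2 = 2.845 / 2.534 = 1.1227

1.1227


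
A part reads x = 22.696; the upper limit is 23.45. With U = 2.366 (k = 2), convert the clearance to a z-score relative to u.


u = U / k = 2.366 / 2 = 1.183
margin = |USL - x| = |23.45 - 22.696| = 0.754
z = margin / u = 0.754 / 1.183
z = 0.6374

0.6374


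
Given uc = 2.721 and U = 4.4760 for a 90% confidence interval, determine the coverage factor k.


k = U / uc
k = 4.4760 / 2.721
k = 1.645

1.645


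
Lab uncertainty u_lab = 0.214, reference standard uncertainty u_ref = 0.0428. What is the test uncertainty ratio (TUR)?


TUR = u_lab / u_ref
= 0.214 / 0.0428
= 5.0000

5.0000


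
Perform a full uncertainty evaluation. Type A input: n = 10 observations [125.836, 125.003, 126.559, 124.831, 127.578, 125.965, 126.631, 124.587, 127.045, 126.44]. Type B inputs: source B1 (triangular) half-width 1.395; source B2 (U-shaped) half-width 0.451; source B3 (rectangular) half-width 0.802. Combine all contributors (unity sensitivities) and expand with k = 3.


mean = (125.836 + 125.003 + 126.559 + 124.831 + 127.578 + 125.965 + 126.631 + 124.587 + 127.045 + 126.44) / 10 = 126.0475
s = sqrt(sum((x - mean)^2)/(n-1)) = 0.99157834
u_A = s / sqrt(n) = 0.99157834 / sqrt(10) = 0.3135646
u_B1 = 1.395 / sqrt(6) = 0.56950637
u_B2 = 0.451 / sqrt(2) = 0.31890516
u_B3 = 0.802 / sqrt(3) = 0.46303492
uc = sqrt(0.3135646^2 + 0.56950637^2 + 0.31890516^2 + 0.46303492^2) = 0.85951271
U = k * uc = 3 * 0.85951271
U = 2.5785

2.5785
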